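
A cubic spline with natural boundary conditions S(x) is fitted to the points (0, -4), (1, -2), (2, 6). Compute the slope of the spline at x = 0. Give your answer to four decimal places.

0.5000

Put σ_i = S'' at the i-th knot. Here h = (1, 1) and Δ = (2, 8), so the interior equations h_(i-1)·σ_(i-1) + 2(h_(i-1)+h_i)·σ_i + h_i·σ_(i+1) = 6(Δ_i − Δ_(i-1)) read
  1·σ_0 + 4·σ_1 + 1·σ_2 = 6(Δ_1 - Δ_0) = 36
Natural end conditions: σ_0 = σ_2 = 0.
Solving: σ_0 = 0, σ_1 = 9, σ_2 = 0.
On [0, 1], S'(x) = b_0 + 2c_0·x + 3d_0·x² with b_0 = Δ_0 - h_0(2σ_0 + σ_1)/6 = 1/2, c_0 = σ_0/2 = 0, d_0 = (σ_1 - σ_0)/(6h_0) = 3/2. So S'(0) = 1/2.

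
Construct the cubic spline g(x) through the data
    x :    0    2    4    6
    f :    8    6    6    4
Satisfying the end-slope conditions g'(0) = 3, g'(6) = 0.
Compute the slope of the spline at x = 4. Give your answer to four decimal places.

-0.4000

Put M_i = g'' at the i-th knot. Here h = (2, 2, 2) and Δ = (-1, 0, -1), so the interior equations h_(i-1)·M_(i-1) + 2(h_(i-1)+h_i)·M_i + h_i·M_(i+1) = 6(Δ_i − Δ_(i-1)) read
  2·M_0 + 8·M_1 + 2·M_2 = 6(Δ_1 - Δ_0) = 6
  2·M_1 + 8·M_2 + 2·M_3 = 6(Δ_2 - Δ_1) = -6
Clamped end conditions give two more equations: 2h_0·M_0 + h_0·M_1 = 6(Δ_0 - g'(0)) = -24 and h_2·M_2 + 2h_2·M_3 = 6(g'(6) - Δ_2) = 6.
Forward elimination and back-substitution give M_0 = -38/5, M_1 = 16/5, M_2 = -11/5, M_3 = 13/5.
On [4, 6], g'(x) = b_2 + 2c_2·(x - 4) + 3d_2·(x - 4)² with b_2 = Δ_2 - h_2(2M_2 + M_3)/6 = -2/5, c_2 = M_2/2 = -11/10, d_2 = (M_3 - M_2)/(6h_2) = 2/5. So g'(4) = -2/5.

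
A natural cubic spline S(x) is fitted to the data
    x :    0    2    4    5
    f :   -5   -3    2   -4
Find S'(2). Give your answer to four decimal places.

3.3636

With M_i denoting the second derivative at x_i, h_i = 2, 2, 1, and Δ_i = (y_(i+1) − y_i)/h_i = 1, 5/2, -6:
  2·M_0 + 8·M_1 + 2·M_2 = 6(Δ_1 - Δ_0) = 9
  2·M_1 + 6·M_2 + 1·M_3 = 6(Δ_2 - Δ_1) = -51
Natural end conditions: M_0 = M_3 = 0.
Hence M_0 = 0, M_1 = 39/11, M_2 = -213/22, M_3 = 0.
On [2, 4], S'(x) = b_1 + 2c_1·(x - 2) + 3d_1·(x - 2)² with b_1 = Δ_1 - h_1(2M_1 + M_2)/6 = 37/11, c_1 = M_1/2 = 39/22, d_1 = (M_2 - M_1)/(6h_1) = -97/88. So S'(2) = 37/11.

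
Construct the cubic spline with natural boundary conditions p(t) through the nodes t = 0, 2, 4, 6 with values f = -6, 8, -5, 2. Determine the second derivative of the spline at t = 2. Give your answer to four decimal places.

Write M_i for p''(x_i). With h_i = 2, 2, 2 and divided differences Δ_i = 7, -13/2, 7/2, the continuity of p' gives the tridiagonal system
  2·M_0 + 8·M_1 + 2·M_2 = 6(Δ_1 - Δ_0) = -81
  2·M_1 + 8·M_2 + 2·M_3 = 6(Δ_2 - Δ_1) = 60
Natural end conditions: M_0 = M_3 = 0.
Solving: M_0 = 0, M_1 = -64/5, M_2 = 107/10, M_3 = 0.

-12.8000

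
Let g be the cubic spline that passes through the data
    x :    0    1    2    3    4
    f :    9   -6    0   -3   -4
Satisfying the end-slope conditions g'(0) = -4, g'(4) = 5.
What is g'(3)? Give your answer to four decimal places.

With σ_i denoting the second derivative at x_i, h_i = 1, 1, 1, 1, and Δ_i = (y_(i+1) − y_i)/h_i = -15, 6, -3, -1:
  1·σ_0 + 4·σ_1 + 1·σ_2 = 6(Δ_1 - Δ_0) = 126
  1·σ_1 + 4·σ_2 + 1·σ_3 = 6(Δ_2 - Δ_1) = -54
  1·σ_2 + 4·σ_3 + 1·σ_4 = 6(Δ_3 - Δ_2) = 12
Clamped end conditions give two more equations: 2h_0·σ_0 + h_0·σ_1 = 6(Δ_0 - g'(0)) = -66 and h_3·σ_3 + 2h_3·σ_4 = 6(g'(4) - Δ_3) = 36.
Solving the tridiagonal system: σ_0 = -837/14, σ_1 = 375/7, σ_2 = -57/2, σ_3 = 45/7, σ_4 = 207/14.
On [3, 4], g'(x) = b_3 + 2c_3·(x - 3) + 3d_3·(x - 3)² with b_3 = Δ_3 - h_3(2σ_3 + σ_4)/6 = -157/28, c_3 = σ_3/2 = 45/14, d_3 = (σ_4 - σ_3)/(6h_3) = 39/28. So g'(3) = -157/28.

-5.6071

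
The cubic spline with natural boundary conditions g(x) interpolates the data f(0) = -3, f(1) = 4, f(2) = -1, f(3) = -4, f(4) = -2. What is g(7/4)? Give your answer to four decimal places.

0.6643

Write M_i for g''(x_i). With h_i = 1, 1, 1, 1 and divided differences Δ_i = 7, -5, -3, 2, the continuity of g' gives the tridiagonal system
  1·M_0 + 4·M_1 + 1·M_2 = 6(Δ_1 - Δ_0) = -72
  1·M_1 + 4·M_2 + 1·M_3 = 6(Δ_2 - Δ_1) = 12
  1·M_2 + 4·M_3 + 1·M_4 = 6(Δ_3 - Δ_2) = 30
Natural end conditions: M_0 = M_4 = 0.
Solving: M_0 = 0, M_1 = -549/28, M_2 = 45/7, M_3 = 165/28, M_4 = 0.
On [1, 2], g(x) = 4 + 13/28·(x - 1) - 549/56·(x - 1)² + 243/56·(x - 1)³.
With (x - 1) = 3/4: g(7/4) = 2381/3584.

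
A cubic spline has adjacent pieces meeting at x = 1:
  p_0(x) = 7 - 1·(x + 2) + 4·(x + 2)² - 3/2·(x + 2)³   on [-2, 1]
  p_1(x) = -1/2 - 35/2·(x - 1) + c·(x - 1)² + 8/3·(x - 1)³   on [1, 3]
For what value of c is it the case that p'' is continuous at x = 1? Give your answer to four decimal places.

p_0''(x) = 8 - 9·(x + 2), so p_0''(1) = -19. On the right, p_1''(1) = 2c, so c = -19/2.

-9.5000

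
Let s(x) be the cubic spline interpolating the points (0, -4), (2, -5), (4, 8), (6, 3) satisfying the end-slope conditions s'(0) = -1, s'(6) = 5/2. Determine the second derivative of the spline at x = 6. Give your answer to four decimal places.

With M_i denoting the second derivative at x_i, h_i = 2, 2, 2, and Δ_i = (y_(i+1) − y_i)/h_i = -1/2, 13/2, -5/2:
  2·M_0 + 8·M_1 + 2·M_2 = 6(Δ_1 - Δ_0) = 42
  2·M_1 + 8·M_2 + 2·M_3 = 6(Δ_2 - Δ_1) = -54
Clamped end conditions give two more equations: 2h_0·M_0 + h_0·M_1 = 6(Δ_0 - s'(0)) = 3 and h_2·M_2 + 2h_2·M_3 = 6(s'(6) - Δ_2) = 30.
Solving: M_0 = -59/15, M_1 = 281/30, M_2 = -188/15, M_3 = 413/30.

13.7667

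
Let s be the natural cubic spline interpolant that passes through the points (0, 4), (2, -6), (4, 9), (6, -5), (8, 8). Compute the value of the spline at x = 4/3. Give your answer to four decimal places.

-6.0926

Write M_i for s''(x_i). With h_i = 2, 2, 2, 2 and divided differences Δ_i = -5, 15/2, -7, 13/2, the continuity of s' gives the tridiagonal system
  2·M_0 + 8·M_1 + 2·M_2 = 6(Δ_1 - Δ_0) = 75
  2·M_1 + 8·M_2 + 2·M_3 = 6(Δ_2 - Δ_1) = -87
  2·M_2 + 8·M_3 + 2·M_4 = 6(Δ_3 - Δ_2) = 81
Natural end conditions: M_0 = M_4 = 0.
Hence M_0 = 0, M_1 = 111/8, M_2 = -18, M_3 = 117/8, M_4 = 0.
On [0, 2], s(x) = 4 - 77/8·x + 0·x² + 37/32·x³.
With x = 4/3: s(4/3) = -329/54.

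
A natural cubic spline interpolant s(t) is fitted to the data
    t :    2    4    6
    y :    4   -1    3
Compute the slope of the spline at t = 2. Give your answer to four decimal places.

-3.6250

Write M_i for s''(x_i). With h_i = 2, 2 and divided differences Δ_i = -5/2, 2, the continuity of s' gives the tridiagonal system
  2·M_0 + 8·M_1 + 2·M_2 = 6(Δ_1 - Δ_0) = 27
Natural end conditions: M_0 = M_2 = 0.
Solving the tridiagonal system: M_0 = 0, M_1 = 27/8, M_2 = 0.
On [2, 4], s'(t) = b_0 + 2c_0·(t - 2) + 3d_0·(t - 2)² with b_0 = Δ_0 - h_0(2M_0 + M_1)/6 = -29/8, c_0 = M_0/2 = 0, d_0 = (M_1 - M_0)/(6h_0) = 9/32. So s'(2) = -29/8.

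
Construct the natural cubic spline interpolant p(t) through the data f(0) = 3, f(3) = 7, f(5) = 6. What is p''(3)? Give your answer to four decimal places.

Put M_i = p'' at the i-th knot. Here h = (3, 2) and Δ = (4/3, -1/2), so the interior equations h_(i-1)·M_(i-1) + 2(h_(i-1)+h_i)·M_i + h_i·M_(i+1) = 6(Δ_i − Δ_(i-1)) read
  3·M_0 + 10·M_1 + 2·M_2 = 6(Δ_1 - Δ_0) = -11
Natural end conditions: M_0 = M_2 = 0.
Hence M_0 = 0, M_1 = -11/10, M_2 = 0.

-1.1000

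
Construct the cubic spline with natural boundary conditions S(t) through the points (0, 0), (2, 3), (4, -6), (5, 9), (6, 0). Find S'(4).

Let σ_i = S''(x_i). Step sizes h_i = 2, 2, 1, 1; slopes of the chords Δ_i = (y_(i+1) - y_i)/h_i = 3/2, -9/2, 15, -9.
  2·σ_0 + 8·σ_1 + 2·σ_2 = 6(Δ_1 - Δ_0) = -36
  2·σ_1 + 6·σ_2 + 1·σ_3 = 6(Δ_2 - Δ_1) = 117
  1·σ_2 + 4·σ_3 + 1·σ_4 = 6(Δ_3 - Δ_2) = -144
Natural end conditions: σ_0 = σ_4 = 0.
Solving the tridiagonal system: σ_0 = 0, σ_1 = -171/14, σ_2 = 216/7, σ_3 = -306/7, σ_4 = 0.
On [4, 5], S'(t) = b_2 + 2c_2·(t - 4) + 3d_2·(t - 4)² with b_2 = Δ_2 - h_2(2σ_2 + σ_3)/6 = 12, c_2 = σ_2/2 = 108/7, d_2 = (σ_3 - σ_2)/(6h_2) = -87/7. So S'(4) = 12.

12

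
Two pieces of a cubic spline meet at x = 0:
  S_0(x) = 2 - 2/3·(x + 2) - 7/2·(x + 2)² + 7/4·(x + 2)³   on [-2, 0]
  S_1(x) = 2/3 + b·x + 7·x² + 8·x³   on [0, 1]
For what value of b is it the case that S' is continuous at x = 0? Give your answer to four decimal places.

6.3333

S_0'(x) = -2/3 - 7·(x + 2) + 21/4·(x + 2)², so S_0'(0) = 19/3. On the right, S_1'(0) = b, so b = 19/3.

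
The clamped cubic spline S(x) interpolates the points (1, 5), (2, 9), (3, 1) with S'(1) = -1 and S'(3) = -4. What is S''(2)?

Write M_i for S''(x_i). With h_i = 1, 1 and divided differences Δ_i = 4, -8, the continuity of S' gives the tridiagonal system
  1·M_0 + 4·M_1 + 1·M_2 = 6(Δ_1 - Δ_0) = -72
Clamped end conditions give two more equations: 2h_0·M_0 + h_0·M_1 = 6(Δ_0 - S'(1)) = 30 and h_1·M_1 + 2h_1·M_2 = 6(S'(3) - Δ_1) = 24.
Hence M_0 = 63/2, M_1 = -33, M_2 = 57/2.

-33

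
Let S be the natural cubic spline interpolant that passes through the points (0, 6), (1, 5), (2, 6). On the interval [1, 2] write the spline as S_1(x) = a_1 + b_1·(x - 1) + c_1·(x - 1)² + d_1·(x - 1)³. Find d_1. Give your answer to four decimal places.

-0.5000

With m_i denoting the second derivative at x_i, h_i = 1, 1, and Δ_i = (y_(i+1) − y_i)/h_i = -1, 1:
  1·m_0 + 4·m_1 + 1·m_2 = 6(Δ_1 - Δ_0) = 12
Natural end conditions: m_0 = m_2 = 0.
Solving: m_0 = 0, m_1 = 3, m_2 = 0.
On [1, 2], with S_1(x) = a_1 + b_1·(x - 1) + c_1·(x - 1)² + d_1·(x - 1)³: c_1 = m_1/2 = 3/2, d_1 = (m_2 - m_1)/(6h_1) = -1/2, b_1 = Δ_1 - h_1(2m_1 + m_2)/6 = 0.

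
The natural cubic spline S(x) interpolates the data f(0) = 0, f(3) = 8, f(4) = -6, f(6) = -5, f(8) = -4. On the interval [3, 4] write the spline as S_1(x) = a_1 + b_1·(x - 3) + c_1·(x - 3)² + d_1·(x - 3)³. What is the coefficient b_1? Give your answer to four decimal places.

Put M_i = S'' at the i-th knot. Here h = (3, 1, 2, 2) and Δ = (8/3, -14, 1/2, 1/2), so the interior equations h_(i-1)·M_(i-1) + 2(h_(i-1)+h_i)·M_i + h_i·M_(i+1) = 6(Δ_i − Δ_(i-1)) read
  3·M_0 + 8·M_1 + 1·M_2 = 6(Δ_1 - Δ_0) = -100
  1·M_1 + 6·M_2 + 2·M_3 = 6(Δ_2 - Δ_1) = 87
  2·M_2 + 8·M_3 + 2·M_4 = 6(Δ_3 - Δ_2) = 0
Natural end conditions: M_0 = M_4 = 0.
Solving: M_0 = 0, M_1 = -637/43, M_2 = 796/43, M_3 = -199/43, M_4 = 0.
On [3, 4], with S_1(x) = a_1 + b_1·(x - 3) + c_1·(x - 3)² + d_1·(x - 3)³: c_1 = M_1/2 = -637/86, d_1 = (M_2 - M_1)/(6h_1) = 1433/258, b_1 = Δ_1 - h_1(2M_1 + M_2)/6 = -1567/129.

-12.1473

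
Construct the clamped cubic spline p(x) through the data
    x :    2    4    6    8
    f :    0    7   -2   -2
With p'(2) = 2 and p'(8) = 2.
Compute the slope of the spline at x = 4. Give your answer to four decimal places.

-0.3000

Put m_i = p'' at the i-th knot. Here h = (2, 2, 2) and Δ = (7/2, -9/2, 0), so the interior equations h_(i-1)·m_(i-1) + 2(h_(i-1)+h_i)·m_i + h_i·m_(i+1) = 6(Δ_i − Δ_(i-1)) read
  2·m_0 + 8·m_1 + 2·m_2 = 6(Δ_1 - Δ_0) = -48
  2·m_1 + 8·m_2 + 2·m_3 = 6(Δ_2 - Δ_1) = 27
Clamped end conditions give two more equations: 2h_0·m_0 + h_0·m_1 = 6(Δ_0 - p'(2)) = 9 and h_2·m_2 + 2h_2·m_3 = 6(p'(8) - Δ_2) = 12.
Solving: m_0 = 34/5, m_1 = -91/10, m_2 = 28/5, m_3 = 1/5.
On [4, 6], p'(x) = b_1 + 2c_1·(x - 4) + 3d_1·(x - 4)² with b_1 = Δ_1 - h_1(2m_1 + m_2)/6 = -3/10, c_1 = m_1/2 = -91/20, d_1 = (m_2 - m_1)/(6h_1) = 49/40. So p'(4) = -3/10.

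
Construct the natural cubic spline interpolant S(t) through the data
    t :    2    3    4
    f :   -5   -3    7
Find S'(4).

Write M_i for S''(x_i). With h_i = 1, 1 and divided differences Δ_i = 2, 10, the continuity of S' gives the tridiagonal system
  1·M_0 + 4·M_1 + 1·M_2 = 6(Δ_1 - Δ_0) = 48
Natural end conditions: M_0 = M_2 = 0.
Solving the tridiagonal system: M_0 = 0, M_1 = 12, M_2 = 0.
On [3, 4], S'(t) = b_1 + 2c_1·(t - 3) + 3d_1·(t - 3)² with b_1 = Δ_1 - h_1(2M_1 + M_2)/6 = 6, c_1 = M_1/2 = 6, d_1 = (M_2 - M_1)/(6h_1) = -2. So S'(4) = 12.

12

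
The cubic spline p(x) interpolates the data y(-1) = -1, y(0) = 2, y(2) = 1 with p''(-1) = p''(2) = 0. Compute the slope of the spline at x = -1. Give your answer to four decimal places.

Put σ_i = p'' at the i-th knot. Here h = (1, 2) and Δ = (3, -1/2), so the interior equations h_(i-1)·σ_(i-1) + 2(h_(i-1)+h_i)·σ_i + h_i·σ_(i+1) = 6(Δ_i − Δ_(i-1)) read
  1·σ_0 + 6·σ_1 + 2·σ_2 = 6(Δ_1 - Δ_0) = -21
Natural end conditions: σ_0 = σ_2 = 0.
Solving: σ_0 = 0, σ_1 = -7/2, σ_2 = 0.
On [-1, 0], p'(x) = b_0 + 2c_0·(x + 1) + 3d_0·(x + 1)² with b_0 = Δ_0 - h_0(2σ_0 + σ_1)/6 = 43/12, c_0 = σ_0/2 = 0, d_0 = (σ_1 - σ_0)/(6h_0) = -7/12. So p'(-1) = 43/12.

3.5833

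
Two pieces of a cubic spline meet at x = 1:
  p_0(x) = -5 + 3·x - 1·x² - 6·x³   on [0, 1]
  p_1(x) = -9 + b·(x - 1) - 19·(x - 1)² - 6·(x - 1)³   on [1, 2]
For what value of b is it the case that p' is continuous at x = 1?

-17

p_0'(x) = 3 - 2·x - 18·x², so p_0'(1) = -17. On the right, p_1'(1) = b, so b = -17.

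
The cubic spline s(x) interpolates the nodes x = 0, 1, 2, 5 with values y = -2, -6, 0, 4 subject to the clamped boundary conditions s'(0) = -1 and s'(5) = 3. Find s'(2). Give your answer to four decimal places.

6.8621

With M_i denoting the second derivative at x_i, h_i = 1, 1, 3, and Δ_i = (y_(i+1) − y_i)/h_i = -4, 6, 4/3:
  1·M_0 + 4·M_1 + 1·M_2 = 6(Δ_1 - Δ_0) = 60
  1·M_1 + 8·M_2 + 3·M_3 = 6(Δ_2 - Δ_1) = -28
Clamped end conditions give two more equations: 2h_0·M_0 + h_0·M_1 = 6(Δ_0 - s'(0)) = -18 and h_2·M_2 + 2h_2·M_3 = 6(s'(5) - Δ_2) = 10.
Solving the tridiagonal system: M_0 = -582/29, M_1 = 642/29, M_2 = -246/29, M_3 = 514/87.
On [2, 5], s'(x) = b_2 + 2c_2·(x - 2) + 3d_2·(x - 2)² with b_2 = Δ_2 - h_2(2M_2 + M_3)/6 = 199/29, c_2 = M_2/2 = -123/29, d_2 = (M_3 - M_2)/(6h_2) = 626/783. So s'(2) = 199/29.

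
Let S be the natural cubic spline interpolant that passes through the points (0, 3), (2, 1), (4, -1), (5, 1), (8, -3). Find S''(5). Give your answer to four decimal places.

-2.9767

With M_i denoting the second derivative at x_i, h_i = 2, 2, 1, 3, and Δ_i = (y_(i+1) − y_i)/h_i = -1, -1, 2, -4/3:
  2·M_0 + 8·M_1 + 2·M_2 = 6(Δ_1 - Δ_0) = 0
  2·M_1 + 6·M_2 + 1·M_3 = 6(Δ_2 - Δ_1) = 18
  1·M_2 + 8·M_3 + 3·M_4 = 6(Δ_3 - Δ_2) = -20
Natural end conditions: M_0 = M_4 = 0.
Forward elimination and back-substitution give M_0 = 0, M_1 = -41/43, M_2 = 164/43, M_3 = -128/43, M_4 = 0.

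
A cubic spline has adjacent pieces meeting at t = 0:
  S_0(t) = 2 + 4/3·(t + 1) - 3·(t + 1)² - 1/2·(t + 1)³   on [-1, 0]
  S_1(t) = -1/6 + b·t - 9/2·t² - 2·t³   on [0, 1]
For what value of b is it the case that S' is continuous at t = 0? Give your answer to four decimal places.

-6.1667

S_0'(t) = 4/3 - 6·(t + 1) - 3/2·(t + 1)², so S_0'(0) = -37/6. On the right, S_1'(0) = b, so b = -37/6.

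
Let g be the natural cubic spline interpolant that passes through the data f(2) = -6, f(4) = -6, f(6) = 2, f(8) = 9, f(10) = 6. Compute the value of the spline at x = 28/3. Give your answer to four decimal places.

Let σ_i = g''(x_i). Step sizes h_i = 2, 2, 2, 2; slopes of the chords Δ_i = (y_(i+1) - y_i)/h_i = 0, 4, 7/2, -3/2.
  2·σ_0 + 8·σ_1 + 2·σ_2 = 6(Δ_1 - Δ_0) = 24
  2·σ_1 + 8·σ_2 + 2·σ_3 = 6(Δ_2 - Δ_1) = -3
  2·σ_2 + 8·σ_3 + 2·σ_4 = 6(Δ_3 - Δ_2) = -30
Natural end conditions: σ_0 = σ_4 = 0.
Solving the tridiagonal system: σ_0 = 0, σ_1 = 171/56, σ_2 = -3/14, σ_3 = -207/56, σ_4 = 0.
On [8, 10], g(x) = 9 + 27/28·(x - 8) - 207/112·(x - 8)² + 69/224·(x - 8)³.
With (x - 8) = 4/3: g(28/3) = 487/63.

7.7302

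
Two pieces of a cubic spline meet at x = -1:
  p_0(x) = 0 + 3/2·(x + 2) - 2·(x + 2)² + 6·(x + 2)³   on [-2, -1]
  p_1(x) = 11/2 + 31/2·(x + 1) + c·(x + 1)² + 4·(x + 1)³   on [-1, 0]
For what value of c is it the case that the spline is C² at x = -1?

p_0''(x) = -4 + 36·(x + 2), so p_0''(-1) = 32. On the right, p_1''(-1) = 2c, so c = 16.

16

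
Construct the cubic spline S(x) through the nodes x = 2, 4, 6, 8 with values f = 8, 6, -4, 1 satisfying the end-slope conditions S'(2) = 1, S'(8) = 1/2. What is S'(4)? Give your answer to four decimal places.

-4.5333

Put M_i = S'' at the i-th knot. Here h = (2, 2, 2) and Δ = (-1, -5, 5/2), so the interior equations h_(i-1)·M_(i-1) + 2(h_(i-1)+h_i)·M_i + h_i·M_(i+1) = 6(Δ_i − Δ_(i-1)) read
  2·M_0 + 8·M_1 + 2·M_2 = 6(Δ_1 - Δ_0) = -24
  2·M_1 + 8·M_2 + 2·M_3 = 6(Δ_2 - Δ_1) = 45
Clamped end conditions give two more equations: 2h_0·M_0 + h_0·M_1 = 6(Δ_0 - S'(2)) = -12 and h_2·M_2 + 2h_2·M_3 = 6(S'(8) - Δ_2) = -12.
Solving: M_0 = -7/15, M_1 = -76/15, M_2 = 131/15, M_3 = -221/30.
On [4, 6], S'(x) = b_1 + 2c_1·(x - 4) + 3d_1·(x - 4)² with b_1 = Δ_1 - h_1(2M_1 + M_2)/6 = -68/15, c_1 = M_1/2 = -38/15, d_1 = (M_2 - M_1)/(6h_1) = 23/20. So S'(4) = -68/15.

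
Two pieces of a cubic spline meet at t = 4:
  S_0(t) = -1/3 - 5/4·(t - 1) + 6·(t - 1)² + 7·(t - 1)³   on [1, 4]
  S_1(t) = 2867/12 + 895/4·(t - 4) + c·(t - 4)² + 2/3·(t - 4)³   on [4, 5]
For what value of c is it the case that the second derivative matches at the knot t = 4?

69

S_0''(t) = 12 + 42·(t - 1), so S_0''(4) = 138. On the right, S_1''(4) = 2c, so c = 69.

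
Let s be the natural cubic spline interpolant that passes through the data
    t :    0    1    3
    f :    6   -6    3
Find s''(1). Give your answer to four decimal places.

Write M_i for s''(x_i). With h_i = 1, 2 and divided differences Δ_i = -12, 9/2, the continuity of s' gives the tridiagonal system
  1·M_0 + 6·M_1 + 2·M_2 = 6(Δ_1 - Δ_0) = 99
Natural end conditions: M_0 = M_2 = 0.
Solving: M_0 = 0, M_1 = 33/2, M_2 = 0.

16.5000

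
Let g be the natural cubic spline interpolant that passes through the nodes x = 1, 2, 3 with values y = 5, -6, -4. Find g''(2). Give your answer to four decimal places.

Put σ_i = g'' at the i-th knot. Here h = (1, 1) and Δ = (-11, 2), so the interior equations h_(i-1)·σ_(i-1) + 2(h_(i-1)+h_i)·σ_i + h_i·σ_(i+1) = 6(Δ_i − Δ_(i-1)) read
  1·σ_0 + 4·σ_1 + 1·σ_2 = 6(Δ_1 - Δ_0) = 78
Natural end conditions: σ_0 = σ_2 = 0.
Solving: σ_0 = 0, σ_1 = 39/2, σ_2 = 0.

19.5000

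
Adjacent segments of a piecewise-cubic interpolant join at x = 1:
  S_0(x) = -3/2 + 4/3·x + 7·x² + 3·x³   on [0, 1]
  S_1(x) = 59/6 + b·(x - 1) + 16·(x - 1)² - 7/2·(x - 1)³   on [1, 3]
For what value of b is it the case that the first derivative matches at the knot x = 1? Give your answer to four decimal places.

24.3333

S_0'(x) = 4/3 + 14·x + 9·x², so S_0'(1) = 73/3. On the right, S_1'(1) = b, so b = 73/3.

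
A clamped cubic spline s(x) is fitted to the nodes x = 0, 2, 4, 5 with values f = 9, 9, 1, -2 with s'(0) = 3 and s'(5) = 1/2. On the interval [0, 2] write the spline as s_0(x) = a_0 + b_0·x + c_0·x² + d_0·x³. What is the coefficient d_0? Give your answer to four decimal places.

Write M_i for s''(x_i). With h_i = 2, 2, 1 and divided differences Δ_i = 0, -4, -3, the continuity of s' gives the tridiagonal system
  2·M_0 + 8·M_1 + 2·M_2 = 6(Δ_1 - Δ_0) = -24
  2·M_1 + 6·M_2 + 1·M_3 = 6(Δ_2 - Δ_1) = 6
Clamped end conditions give two more equations: 2h_0·M_0 + h_0·M_1 = 6(Δ_0 - s'(0)) = -18 and h_2·M_2 + 2h_2·M_3 = 6(s'(5) - Δ_2) = 21.
Solving: M_0 = -79/23, M_1 = -49/23, M_2 = -1/23, M_3 = 242/23.
On [0, 2], with s_0(x) = a_0 + b_0·x + c_0·x² + d_0·x³: c_0 = M_0/2 = -79/46, d_0 = (M_1 - M_0)/(6h_0) = 5/46, b_0 = Δ_0 - h_0(2M_0 + M_1)/6 = 3.

0.1087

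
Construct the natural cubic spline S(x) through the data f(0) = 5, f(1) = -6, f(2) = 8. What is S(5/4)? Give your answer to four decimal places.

With m_i denoting the second derivative at x_i, h_i = 1, 1, and Δ_i = (y_(i+1) − y_i)/h_i = -11, 14:
  1·m_0 + 4·m_1 + 1·m_2 = 6(Δ_1 - Δ_0) = 150
Natural end conditions: m_0 = m_2 = 0.
Solving the tridiagonal system: m_0 = 0, m_1 = 75/2, m_2 = 0.
On [1, 2], S(x) = -6 + 3/2·(x - 1) + 75/4·(x - 1)² - 25/4·(x - 1)³.
With (x - 1) = 1/4: S(5/4) = -1165/256.

-4.5508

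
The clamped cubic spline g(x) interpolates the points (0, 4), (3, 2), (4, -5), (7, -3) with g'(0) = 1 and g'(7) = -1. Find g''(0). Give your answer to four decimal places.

Put m_i = g'' at the i-th knot. Here h = (3, 1, 3) and Δ = (-2/3, -7, 2/3), so the interior equations h_(i-1)·m_(i-1) + 2(h_(i-1)+h_i)·m_i + h_i·m_(i+1) = 6(Δ_i − Δ_(i-1)) read
  3·m_0 + 8·m_1 + 1·m_2 = 6(Δ_1 - Δ_0) = -38
  1·m_1 + 8·m_2 + 3·m_3 = 6(Δ_2 - Δ_1) = 46
Clamped end conditions give two more equations: 2h_0·m_0 + h_0·m_1 = 6(Δ_0 - g'(0)) = -10 and h_2·m_2 + 2h_2·m_3 = 6(g'(7) - Δ_2) = -10.
Hence m_0 = 256/165, m_1 = -354/55, m_2 = 486/55, m_3 = -1004/165.

1.5515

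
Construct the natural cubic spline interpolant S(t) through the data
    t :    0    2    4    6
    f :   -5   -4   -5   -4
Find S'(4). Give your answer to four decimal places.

-0.1667

Write M_i for S''(x_i). With h_i = 2, 2, 2 and divided differences Δ_i = 1/2, -1/2, 1/2, the continuity of S' gives the tridiagonal system
  2·M_0 + 8·M_1 + 2·M_2 = 6(Δ_1 - Δ_0) = -6
  2·M_1 + 8·M_2 + 2·M_3 = 6(Δ_2 - Δ_1) = 6
Natural end conditions: M_0 = M_3 = 0.
Solving: M_0 = 0, M_1 = -1, M_2 = 1, M_3 = 0.
On [4, 6], S'(t) = b_2 + 2c_2·(t - 4) + 3d_2·(t - 4)² with b_2 = Δ_2 - h_2(2M_2 + M_3)/6 = -1/6, c_2 = M_2/2 = 1/2, d_2 = (M_3 - M_2)/(6h_2) = -1/12. So S'(4) = -1/6.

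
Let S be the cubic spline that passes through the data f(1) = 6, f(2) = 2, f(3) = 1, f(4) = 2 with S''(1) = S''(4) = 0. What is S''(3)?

2

Put M_i = S'' at the i-th knot. Here h = (1, 1, 1) and Δ = (-4, -1, 1), so the interior equations h_(i-1)·M_(i-1) + 2(h_(i-1)+h_i)·M_i + h_i·M_(i+1) = 6(Δ_i − Δ_(i-1)) read
  1·M_0 + 4·M_1 + 1·M_2 = 6(Δ_1 - Δ_0) = 18
  1·M_1 + 4·M_2 + 1·M_3 = 6(Δ_2 - Δ_1) = 12
Natural end conditions: M_0 = M_3 = 0.
Solving: M_0 = 0, M_1 = 4, M_2 = 2, M_3 = 0.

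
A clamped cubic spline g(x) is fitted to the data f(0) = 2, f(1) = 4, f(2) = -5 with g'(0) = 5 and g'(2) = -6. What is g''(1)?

Write σ_i for g''(x_i). With h_i = 1, 1 and divided differences Δ_i = 2, -9, the continuity of g' gives the tridiagonal system
  1·σ_0 + 4·σ_1 + 1·σ_2 = 6(Δ_1 - Δ_0) = -66
Clamped end conditions give two more equations: 2h_0·σ_0 + h_0·σ_1 = 6(Δ_0 - g'(0)) = -18 and h_1·σ_1 + 2h_1·σ_2 = 6(g'(2) - Δ_1) = 18.
Solving the tridiagonal system: σ_0 = 2, σ_1 = -22, σ_2 = 20.

-22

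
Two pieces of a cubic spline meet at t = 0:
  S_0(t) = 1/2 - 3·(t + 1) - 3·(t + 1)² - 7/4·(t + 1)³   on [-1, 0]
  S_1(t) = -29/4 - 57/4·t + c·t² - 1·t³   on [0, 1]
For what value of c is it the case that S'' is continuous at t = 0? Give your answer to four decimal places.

S_0''(t) = -6 - 21/2·(t + 1), so S_0''(0) = -33/2. On the right, S_1''(0) = 2c, so c = -33/4.

-8.2500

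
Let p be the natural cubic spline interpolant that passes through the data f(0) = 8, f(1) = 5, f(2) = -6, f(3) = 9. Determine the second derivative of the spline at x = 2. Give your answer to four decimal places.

44.8000

With M_i denoting the second derivative at x_i, h_i = 1, 1, 1, and Δ_i = (y_(i+1) − y_i)/h_i = -3, -11, 15:
  1·M_0 + 4·M_1 + 1·M_2 = 6(Δ_1 - Δ_0) = -48
  1·M_1 + 4·M_2 + 1·M_3 = 6(Δ_2 - Δ_1) = 156
Natural end conditions: M_0 = M_3 = 0.
Solving the tridiagonal system: M_0 = 0, M_1 = -116/5, M_2 = 224/5, M_3 = 0.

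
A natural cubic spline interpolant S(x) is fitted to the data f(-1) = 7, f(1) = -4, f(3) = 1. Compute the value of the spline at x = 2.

With M_i denoting the second derivative at x_i, h_i = 2, 2, and Δ_i = (y_(i+1) − y_i)/h_i = -11/2, 5/2:
  2·M_0 + 8·M_1 + 2·M_2 = 6(Δ_1 - Δ_0) = 48
Natural end conditions: M_0 = M_2 = 0.
Hence M_0 = 0, M_1 = 6, M_2 = 0.
On [1, 3], S(x) = -4 - 3/2·(x - 1) + 3·(x - 1)² - 1/2·(x - 1)³.
With (x - 1) = 1: S(2) = -3.

-3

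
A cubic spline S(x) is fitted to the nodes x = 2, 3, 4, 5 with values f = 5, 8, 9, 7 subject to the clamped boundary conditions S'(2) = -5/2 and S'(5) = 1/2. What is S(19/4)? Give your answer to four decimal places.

Put M_i = S'' at the i-th knot. Here h = (1, 1, 1) and Δ = (3, 1, -2), so the interior equations h_(i-1)·M_(i-1) + 2(h_(i-1)+h_i)·M_i + h_i·M_(i+1) = 6(Δ_i − Δ_(i-1)) read
  1·M_0 + 4·M_1 + 1·M_2 = 6(Δ_1 - Δ_0) = -12
  1·M_1 + 4·M_2 + 1·M_3 = 6(Δ_2 - Δ_1) = -18
Clamped end conditions give two more equations: 2h_0·M_0 + h_0·M_1 = 6(Δ_0 - S'(2)) = 33 and h_2·M_2 + 2h_2·M_3 = 6(S'(5) - Δ_2) = 15.
Solving: M_0 = 99/5, M_1 = -33/5, M_2 = -27/5, M_3 = 51/5.
On [4, 5], S(x) = 9 - 19/10·(x - 4) - 27/10·(x - 4)² + 13/5·(x - 4)³.
With (x - 4) = 3/4: S(19/4) = 2289/320.

7.1531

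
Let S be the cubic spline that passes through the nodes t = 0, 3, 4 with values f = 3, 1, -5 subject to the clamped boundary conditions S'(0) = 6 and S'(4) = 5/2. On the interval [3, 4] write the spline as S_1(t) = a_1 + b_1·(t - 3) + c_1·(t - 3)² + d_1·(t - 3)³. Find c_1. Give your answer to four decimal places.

Let m_i = S''(x_i). Step sizes h_i = 3, 1; slopes of the chords Δ_i = (y_(i+1) - y_i)/h_i = -2/3, -6.
  3·m_0 + 8·m_1 + 1·m_2 = 6(Δ_1 - Δ_0) = -32
Clamped end conditions give two more equations: 2h_0·m_0 + h_0·m_1 = 6(Δ_0 - S'(0)) = -40 and h_1·m_1 + 2h_1·m_2 = 6(S'(4) - Δ_1) = 51.
Hence m_0 = -85/24, m_1 = -25/4, m_2 = 229/8.
On [3, 4], with S_1(t) = a_1 + b_1·(t - 3) + c_1·(t - 3)² + d_1·(t - 3)³: c_1 = m_1/2 = -25/8, d_1 = (m_2 - m_1)/(6h_1) = 93/16, b_1 = Δ_1 - h_1(2m_1 + m_2)/6 = -139/16.

-3.1250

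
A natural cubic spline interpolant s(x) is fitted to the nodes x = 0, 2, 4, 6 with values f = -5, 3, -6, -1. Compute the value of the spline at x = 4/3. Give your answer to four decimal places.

Let M_i = s''(x_i). Step sizes h_i = 2, 2, 2; slopes of the chords Δ_i = (y_(i+1) - y_i)/h_i = 4, -9/2, 5/2.
  2·M_0 + 8·M_1 + 2·M_2 = 6(Δ_1 - Δ_0) = -51
  2·M_1 + 8·M_2 + 2·M_3 = 6(Δ_2 - Δ_1) = 42
Natural end conditions: M_0 = M_3 = 0.
Solving the tridiagonal system: M_0 = 0, M_1 = -41/5, M_2 = 73/10, M_3 = 0.
On [0, 2], s(x) = -5 + 101/15·x + 0·x² - 41/60·x³.
With x = 4/3: s(4/3) = 191/81.

2.3580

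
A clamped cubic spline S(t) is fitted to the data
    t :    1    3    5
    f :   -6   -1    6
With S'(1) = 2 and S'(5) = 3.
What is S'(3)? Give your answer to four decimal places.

3.2500

Put m_i = S'' at the i-th knot. Here h = (2, 2) and Δ = (5/2, 7/2), so the interior equations h_(i-1)·m_(i-1) + 2(h_(i-1)+h_i)·m_i + h_i·m_(i+1) = 6(Δ_i − Δ_(i-1)) read
  2·m_0 + 8·m_1 + 2·m_2 = 6(Δ_1 - Δ_0) = 6
Clamped end conditions give two more equations: 2h_0·m_0 + h_0·m_1 = 6(Δ_0 - S'(1)) = 3 and h_1·m_1 + 2h_1·m_2 = 6(S'(5) - Δ_1) = -3.
Forward elimination and back-substitution give m_0 = 1/4, m_1 = 1, m_2 = -5/4.
On [3, 5], S'(t) = b_1 + 2c_1·(t - 3) + 3d_1·(t - 3)² with b_1 = Δ_1 - h_1(2m_1 + m_2)/6 = 13/4, c_1 = m_1/2 = 1/2, d_1 = (m_2 - m_1)/(6h_1) = -3/16. So S'(3) = 13/4.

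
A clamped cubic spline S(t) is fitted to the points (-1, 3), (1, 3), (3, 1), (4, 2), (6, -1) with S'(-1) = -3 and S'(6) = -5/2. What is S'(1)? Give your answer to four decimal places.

-0.0820

Write M_i for S''(x_i). With h_i = 2, 2, 1, 2 and divided differences Δ_i = 0, -1, 1, -3/2, the continuity of S' gives the tridiagonal system
  2·M_0 + 8·M_1 + 2·M_2 = 6(Δ_1 - Δ_0) = -6
  2·M_1 + 6·M_2 + 1·M_3 = 6(Δ_2 - Δ_1) = 12
  1·M_2 + 6·M_3 + 2·M_4 = 6(Δ_3 - Δ_2) = -15
Clamped end conditions give two more equations: 2h_0·M_0 + h_0·M_1 = 6(Δ_0 - S'(-1)) = 18 and h_3·M_3 + 2h_3·M_4 = 6(S'(6) - Δ_3) = -6.
Hence M_0 = 371/61, M_1 = -193/61, M_2 = 218/61, M_3 = -190/61, M_4 = 7/122.
On [1, 3], S'(t) = b_1 + 2c_1·(t - 1) + 3d_1·(t - 1)² with b_1 = Δ_1 - h_1(2M_1 + M_2)/6 = -5/61, c_1 = M_1/2 = -193/122, d_1 = (M_2 - M_1)/(6h_1) = 137/244. So S'(1) = -5/61.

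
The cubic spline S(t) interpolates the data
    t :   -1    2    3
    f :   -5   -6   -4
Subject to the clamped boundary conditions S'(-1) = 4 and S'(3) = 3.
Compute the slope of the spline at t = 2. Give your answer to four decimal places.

Put σ_i = S'' at the i-th knot. Here h = (3, 1) and Δ = (-1/3, 2), so the interior equations h_(i-1)·σ_(i-1) + 2(h_(i-1)+h_i)·σ_i + h_i·σ_(i+1) = 6(Δ_i − Δ_(i-1)) read
  3·σ_0 + 8·σ_1 + 1·σ_2 = 6(Δ_1 - Δ_0) = 14
Clamped end conditions give two more equations: 2h_0·σ_0 + h_0·σ_1 = 6(Δ_0 - S'(-1)) = -26 and h_1·σ_1 + 2h_1·σ_2 = 6(S'(3) - Δ_1) = 6.
Hence σ_0 = -19/3, σ_1 = 4, σ_2 = 1.
On [2, 3], S'(t) = b_1 + 2c_1·(t - 2) + 3d_1·(t - 2)² with b_1 = Δ_1 - h_1(2σ_1 + σ_2)/6 = 1/2, c_1 = σ_1/2 = 2, d_1 = (σ_2 - σ_1)/(6h_1) = -1/2. So S'(2) = 1/2.

0.5000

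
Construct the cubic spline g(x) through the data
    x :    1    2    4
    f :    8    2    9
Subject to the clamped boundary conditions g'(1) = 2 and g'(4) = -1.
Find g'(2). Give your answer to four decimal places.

-4.7500

Put m_i = g'' at the i-th knot. Here h = (1, 2) and Δ = (-6, 7/2), so the interior equations h_(i-1)·m_(i-1) + 2(h_(i-1)+h_i)·m_i + h_i·m_(i+1) = 6(Δ_i − Δ_(i-1)) read
  1·m_0 + 6·m_1 + 2·m_2 = 6(Δ_1 - Δ_0) = 57
Clamped end conditions give two more equations: 2h_0·m_0 + h_0·m_1 = 6(Δ_0 - g'(1)) = -48 and h_1·m_1 + 2h_1·m_2 = 6(g'(4) - Δ_1) = -27.
Hence m_0 = -69/2, m_1 = 21, m_2 = -69/4.
On [2, 4], g'(x) = b_1 + 2c_1·(x - 2) + 3d_1·(x - 2)² with b_1 = Δ_1 - h_1(2m_1 + m_2)/6 = -19/4, c_1 = m_1/2 = 21/2, d_1 = (m_2 - m_1)/(6h_1) = -51/16. So g'(2) = -19/4.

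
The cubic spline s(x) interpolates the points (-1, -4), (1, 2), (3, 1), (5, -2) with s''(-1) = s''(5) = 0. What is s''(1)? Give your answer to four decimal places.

Let M_i = s''(x_i). Step sizes h_i = 2, 2, 2; slopes of the chords Δ_i = (y_(i+1) - y_i)/h_i = 3, -1/2, -3/2.
  2·M_0 + 8·M_1 + 2·M_2 = 6(Δ_1 - Δ_0) = -21
  2·M_1 + 8·M_2 + 2·M_3 = 6(Δ_2 - Δ_1) = -6
Natural end conditions: M_0 = M_3 = 0.
Solving the tridiagonal system: M_0 = 0, M_1 = -13/5, M_2 = -1/10, M_3 = 0.

-2.6000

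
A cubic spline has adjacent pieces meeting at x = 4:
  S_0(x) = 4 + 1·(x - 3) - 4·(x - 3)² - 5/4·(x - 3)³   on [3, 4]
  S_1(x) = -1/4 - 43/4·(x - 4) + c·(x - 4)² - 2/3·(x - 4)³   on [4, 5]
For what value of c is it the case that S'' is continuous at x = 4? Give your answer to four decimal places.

-7.7500

S_0''(x) = -8 - 15/2·(x - 3), so S_0''(4) = -31/2. On the right, S_1''(4) = 2c, so c = -31/4.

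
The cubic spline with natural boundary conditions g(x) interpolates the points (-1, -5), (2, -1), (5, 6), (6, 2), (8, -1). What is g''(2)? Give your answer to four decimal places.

1.9824

With m_i denoting the second derivative at x_i, h_i = 3, 3, 1, 2, and Δ_i = (y_(i+1) − y_i)/h_i = 4/3, 7/3, -4, -3/2:
  3·m_0 + 12·m_1 + 3·m_2 = 6(Δ_1 - Δ_0) = 6
  3·m_1 + 8·m_2 + 1·m_3 = 6(Δ_2 - Δ_1) = -38
  1·m_2 + 6·m_3 + 2·m_4 = 6(Δ_3 - Δ_2) = 15
Natural end conditions: m_0 = m_4 = 0.
Forward elimination and back-substitution give m_0 = 0, m_1 = 337/170, m_2 = -504/85, m_3 = 593/170, m_4 = 0.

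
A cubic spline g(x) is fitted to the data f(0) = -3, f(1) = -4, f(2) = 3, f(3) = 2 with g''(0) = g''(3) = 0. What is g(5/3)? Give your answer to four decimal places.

0.8642

Write M_i for g''(x_i). With h_i = 1, 1, 1 and divided differences Δ_i = -1, 7, -1, the continuity of g' gives the tridiagonal system
  1·M_0 + 4·M_1 + 1·M_2 = 6(Δ_1 - Δ_0) = 48
  1·M_1 + 4·M_2 + 1·M_3 = 6(Δ_2 - Δ_1) = -48
Natural end conditions: M_0 = M_3 = 0.
Hence M_0 = 0, M_1 = 16, M_2 = -16, M_3 = 0.
On [1, 2], g(x) = -4 + 13/3·(x - 1) + 8·(x - 1)² - 16/3·(x - 1)³.
With (x - 1) = 2/3: g(5/3) = 70/81.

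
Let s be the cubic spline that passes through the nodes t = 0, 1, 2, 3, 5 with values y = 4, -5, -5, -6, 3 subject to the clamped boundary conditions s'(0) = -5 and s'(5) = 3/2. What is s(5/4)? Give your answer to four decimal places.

Put m_i = s'' at the i-th knot. Here h = (1, 1, 1, 2) and Δ = (-9, 0, -1, 9/2), so the interior equations h_(i-1)·m_(i-1) + 2(h_(i-1)+h_i)·m_i + h_i·m_(i+1) = 6(Δ_i − Δ_(i-1)) read
  1·m_0 + 4·m_1 + 1·m_2 = 6(Δ_1 - Δ_0) = 54
  1·m_1 + 4·m_2 + 1·m_3 = 6(Δ_2 - Δ_1) = -6
  1·m_2 + 6·m_3 + 2·m_4 = 6(Δ_3 - Δ_2) = 33
Clamped end conditions give two more equations: 2h_0·m_0 + h_0·m_1 = 6(Δ_0 - s'(0)) = -24 and h_3·m_3 + 2h_3·m_4 = 6(s'(5) - Δ_3) = -18.
Solving: m_0 = -934/41, m_1 = 884/41, m_2 = -388/41, m_3 = 422/41, m_4 = -791/82.
On [1, 2], s(t) = -5 - 230/41·(t - 1) + 442/41·(t - 1)² - 212/41·(t - 1)³.
With (t - 1) = 1/4: s(5/4) = -3811/656.

-5.8095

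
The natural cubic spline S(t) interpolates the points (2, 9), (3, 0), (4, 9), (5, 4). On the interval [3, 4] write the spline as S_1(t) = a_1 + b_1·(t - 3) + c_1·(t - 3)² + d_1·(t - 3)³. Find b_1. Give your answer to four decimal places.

Let M_i = S''(x_i). Step sizes h_i = 1, 1, 1; slopes of the chords Δ_i = (y_(i+1) - y_i)/h_i = -9, 9, -5.
  1·M_0 + 4·M_1 + 1·M_2 = 6(Δ_1 - Δ_0) = 108
  1·M_1 + 4·M_2 + 1·M_3 = 6(Δ_2 - Δ_1) = -84
Natural end conditions: M_0 = M_3 = 0.
Forward elimination and back-substitution give M_0 = 0, M_1 = 172/5, M_2 = -148/5, M_3 = 0.
On [3, 4], with S_1(t) = a_1 + b_1·(t - 3) + c_1·(t - 3)² + d_1·(t - 3)³: c_1 = M_1/2 = 86/5, d_1 = (M_2 - M_1)/(6h_1) = -32/3, b_1 = Δ_1 - h_1(2M_1 + M_2)/6 = 37/15.

2.4667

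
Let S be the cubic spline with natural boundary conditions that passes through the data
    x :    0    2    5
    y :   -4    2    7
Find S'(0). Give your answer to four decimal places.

With σ_i denoting the second derivative at x_i, h_i = 2, 3, and Δ_i = (y_(i+1) − y_i)/h_i = 3, 5/3:
  2·σ_0 + 10·σ_1 + 3·σ_2 = 6(Δ_1 - Δ_0) = -8
Natural end conditions: σ_0 = σ_2 = 0.
Forward elimination and back-substitution give σ_0 = 0, σ_1 = -4/5, σ_2 = 0.
On [0, 2], S'(x) = b_0 + 2c_0·x + 3d_0·x² with b_0 = Δ_0 - h_0(2σ_0 + σ_1)/6 = 49/15, c_0 = σ_0/2 = 0, d_0 = (σ_1 - σ_0)/(6h_0) = -1/15. So S'(0) = 49/15.

3.2667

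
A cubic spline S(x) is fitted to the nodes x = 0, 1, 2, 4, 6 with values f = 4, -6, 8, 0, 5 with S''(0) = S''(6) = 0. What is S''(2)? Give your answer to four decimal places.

Put M_i = S'' at the i-th knot. Here h = (1, 1, 2, 2) and Δ = (-10, 14, -4, 5/2), so the interior equations h_(i-1)·M_(i-1) + 2(h_(i-1)+h_i)·M_i + h_i·M_(i+1) = 6(Δ_i − Δ_(i-1)) read
  1·M_0 + 4·M_1 + 1·M_2 = 6(Δ_1 - Δ_0) = 144
  1·M_1 + 6·M_2 + 2·M_3 = 6(Δ_2 - Δ_1) = -108
  2·M_2 + 8·M_3 + 2·M_4 = 6(Δ_3 - Δ_2) = 39
Natural end conditions: M_0 = M_4 = 0.
Solving: M_0 = 0, M_1 = 1213/28, M_2 = -205/7, M_3 = 683/56, M_4 = 0.

-29.2857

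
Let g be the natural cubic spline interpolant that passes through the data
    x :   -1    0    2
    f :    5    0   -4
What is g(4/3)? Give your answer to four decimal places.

-3.2593

Let M_i = g''(x_i). Step sizes h_i = 1, 2; slopes of the chords Δ_i = (y_(i+1) - y_i)/h_i = -5, -2.
  1·M_0 + 6·M_1 + 2·M_2 = 6(Δ_1 - Δ_0) = 18
Natural end conditions: M_0 = M_2 = 0.
Solving the tridiagonal system: M_0 = 0, M_1 = 3, M_2 = 0.
On [0, 2], g(x) = 0 - 4·x + 3/2·x² - 1/4·x³.
With x = 4/3: g(4/3) = -88/27.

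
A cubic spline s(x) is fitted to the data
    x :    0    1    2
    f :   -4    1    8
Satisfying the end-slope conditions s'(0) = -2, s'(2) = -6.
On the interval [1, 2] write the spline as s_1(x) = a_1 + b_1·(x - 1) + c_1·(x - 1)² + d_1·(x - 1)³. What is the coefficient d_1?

With M_i denoting the second derivative at x_i, h_i = 1, 1, and Δ_i = (y_(i+1) − y_i)/h_i = 5, 7:
  1·M_0 + 4·M_1 + 1·M_2 = 6(Δ_1 - Δ_0) = 12
Clamped end conditions give two more equations: 2h_0·M_0 + h_0·M_1 = 6(Δ_0 - s'(0)) = 42 and h_1·M_1 + 2h_1·M_2 = 6(s'(2) - Δ_1) = -78.
Hence M_0 = 16, M_1 = 10, M_2 = -44.
On [1, 2], with s_1(x) = a_1 + b_1·(x - 1) + c_1·(x - 1)² + d_1·(x - 1)³: c_1 = M_1/2 = 5, d_1 = (M_2 - M_1)/(6h_1) = -9, b_1 = Δ_1 - h_1(2M_1 + M_2)/6 = 11.

-9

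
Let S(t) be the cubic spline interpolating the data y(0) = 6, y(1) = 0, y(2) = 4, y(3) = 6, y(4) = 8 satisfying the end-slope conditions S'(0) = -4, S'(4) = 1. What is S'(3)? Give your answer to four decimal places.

1.6250

Put m_i = S'' at the i-th knot. Here h = (1, 1, 1, 1) and Δ = (-6, 4, 2, 2), so the interior equations h_(i-1)·m_(i-1) + 2(h_(i-1)+h_i)·m_i + h_i·m_(i+1) = 6(Δ_i − Δ_(i-1)) read
  1·m_0 + 4·m_1 + 1·m_2 = 6(Δ_1 - Δ_0) = 60
  1·m_1 + 4·m_2 + 1·m_3 = 6(Δ_2 - Δ_1) = -12
  1·m_2 + 4·m_3 + 1·m_4 = 6(Δ_3 - Δ_2) = 0
Clamped end conditions give two more equations: 2h_0·m_0 + h_0·m_1 = 6(Δ_0 - S'(0)) = -12 and h_3·m_3 + 2h_3·m_4 = 6(S'(4) - Δ_3) = -6.
Hence m_0 = -67/4, m_1 = 43/2, m_2 = -37/4, m_3 = 7/2, m_4 = -19/4.
On [3, 4], S'(t) = b_3 + 2c_3·(t - 3) + 3d_3·(t - 3)² with b_3 = Δ_3 - h_3(2m_3 + m_4)/6 = 13/8, c_3 = m_3/2 = 7/4, d_3 = (m_4 - m_3)/(6h_3) = -11/8. So S'(3) = 13/8.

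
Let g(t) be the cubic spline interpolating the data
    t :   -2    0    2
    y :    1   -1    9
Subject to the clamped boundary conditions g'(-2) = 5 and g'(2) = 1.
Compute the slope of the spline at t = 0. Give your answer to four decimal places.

Write σ_i for g''(x_i). With h_i = 2, 2 and divided differences Δ_i = -1, 5, the continuity of g' gives the tridiagonal system
  2·σ_0 + 8·σ_1 + 2·σ_2 = 6(Δ_1 - Δ_0) = 36
Clamped end conditions give two more equations: 2h_0·σ_0 + h_0·σ_1 = 6(Δ_0 - g'(-2)) = -36 and h_1·σ_1 + 2h_1·σ_2 = 6(g'(2) - Δ_1) = -24.
Solving the tridiagonal system: σ_0 = -29/2, σ_1 = 11, σ_2 = -23/2.
On [0, 2], g'(t) = b_1 + 2c_1·t + 3d_1·t² with b_1 = Δ_1 - h_1(2σ_1 + σ_2)/6 = 3/2, c_1 = σ_1/2 = 11/2, d_1 = (σ_2 - σ_1)/(6h_1) = -15/8. So g'(0) = 3/2.

1.5000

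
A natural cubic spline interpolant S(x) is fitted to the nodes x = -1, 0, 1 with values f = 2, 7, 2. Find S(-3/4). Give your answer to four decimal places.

3.8359

With m_i denoting the second derivative at x_i, h_i = 1, 1, and Δ_i = (y_(i+1) − y_i)/h_i = 5, -5:
  1·m_0 + 4·m_1 + 1·m_2 = 6(Δ_1 - Δ_0) = -60
Natural end conditions: m_0 = m_2 = 0.
Hence m_0 = 0, m_1 = -15, m_2 = 0.
On [-1, 0], S(x) = 2 + 15/2·(x + 1) + 0·(x + 1)² - 5/2·(x + 1)³.
With (x + 1) = 1/4: S(-3/4) = 491/128.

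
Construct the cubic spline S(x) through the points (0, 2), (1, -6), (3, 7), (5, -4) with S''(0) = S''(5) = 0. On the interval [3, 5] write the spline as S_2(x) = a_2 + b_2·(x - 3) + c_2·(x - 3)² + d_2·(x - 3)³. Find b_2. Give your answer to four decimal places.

Put M_i = S'' at the i-th knot. Here h = (1, 2, 2) and Δ = (-8, 13/2, -11/2), so the interior equations h_(i-1)·M_(i-1) + 2(h_(i-1)+h_i)·M_i + h_i·M_(i+1) = 6(Δ_i − Δ_(i-1)) read
  1·M_0 + 6·M_1 + 2·M_2 = 6(Δ_1 - Δ_0) = 87
  2·M_1 + 8·M_2 + 2·M_3 = 6(Δ_2 - Δ_1) = -72
Natural end conditions: M_0 = M_3 = 0.
Hence M_0 = 0, M_1 = 210/11, M_2 = -303/22, M_3 = 0.
On [3, 5], with S_2(x) = a_2 + b_2·(x - 3) + c_2·(x - 3)² + d_2·(x - 3)³: c_2 = M_2/2 = -303/44, d_2 = (M_3 - M_2)/(6h_2) = 101/88, b_2 = Δ_2 - h_2(2M_2 + M_3)/6 = 81/22.

3.6818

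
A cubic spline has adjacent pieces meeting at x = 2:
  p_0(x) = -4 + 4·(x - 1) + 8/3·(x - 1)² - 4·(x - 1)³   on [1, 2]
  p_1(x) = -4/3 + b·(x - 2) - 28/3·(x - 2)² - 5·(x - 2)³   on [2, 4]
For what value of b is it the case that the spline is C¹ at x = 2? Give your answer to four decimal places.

-2.6667

p_0'(x) = 4 + 16/3·(x - 1) - 12·(x - 1)², so p_0'(2) = -8/3. On the right, p_1'(2) = b, so b = -8/3.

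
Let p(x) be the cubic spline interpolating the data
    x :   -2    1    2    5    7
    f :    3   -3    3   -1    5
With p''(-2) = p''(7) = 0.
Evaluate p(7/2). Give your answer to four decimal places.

With m_i denoting the second derivative at x_i, h_i = 3, 1, 3, 2, and Δ_i = (y_(i+1) − y_i)/h_i = -2, 6, -4/3, 3:
  3·m_0 + 8·m_1 + 1·m_2 = 6(Δ_1 - Δ_0) = 48
  1·m_1 + 8·m_2 + 3·m_3 = 6(Δ_2 - Δ_1) = -44
  3·m_2 + 10·m_3 + 2·m_4 = 6(Δ_3 - Δ_2) = 26
Natural end conditions: m_0 = m_4 = 0.
Solving: m_0 = 0, m_1 = 1963/279, m_2 = -2312/279, m_3 = 473/93, m_4 = 0.
On [2, 5], p(x) = 3 + 2461/558·(x - 2) - 1156/279·(x - 2)² + 3731/5022·(x - 2)³.
With (x - 2) = 3/2: p(7/2) = 1389/496.

2.8004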